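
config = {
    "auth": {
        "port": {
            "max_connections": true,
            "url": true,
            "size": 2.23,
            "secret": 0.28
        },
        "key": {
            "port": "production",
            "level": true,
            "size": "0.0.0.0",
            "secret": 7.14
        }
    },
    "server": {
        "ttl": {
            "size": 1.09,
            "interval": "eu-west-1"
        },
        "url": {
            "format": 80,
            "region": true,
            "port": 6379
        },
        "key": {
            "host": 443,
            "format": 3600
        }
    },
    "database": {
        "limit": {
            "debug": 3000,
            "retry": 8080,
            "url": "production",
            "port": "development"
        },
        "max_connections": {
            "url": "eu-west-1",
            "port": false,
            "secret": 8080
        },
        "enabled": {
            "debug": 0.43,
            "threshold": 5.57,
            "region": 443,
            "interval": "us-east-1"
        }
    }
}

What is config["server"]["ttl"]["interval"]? "eu-west-1"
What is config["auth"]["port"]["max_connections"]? True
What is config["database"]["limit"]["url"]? "production"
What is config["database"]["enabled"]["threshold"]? 5.57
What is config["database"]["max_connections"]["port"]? False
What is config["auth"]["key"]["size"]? "0.0.0.0"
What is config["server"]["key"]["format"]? 3600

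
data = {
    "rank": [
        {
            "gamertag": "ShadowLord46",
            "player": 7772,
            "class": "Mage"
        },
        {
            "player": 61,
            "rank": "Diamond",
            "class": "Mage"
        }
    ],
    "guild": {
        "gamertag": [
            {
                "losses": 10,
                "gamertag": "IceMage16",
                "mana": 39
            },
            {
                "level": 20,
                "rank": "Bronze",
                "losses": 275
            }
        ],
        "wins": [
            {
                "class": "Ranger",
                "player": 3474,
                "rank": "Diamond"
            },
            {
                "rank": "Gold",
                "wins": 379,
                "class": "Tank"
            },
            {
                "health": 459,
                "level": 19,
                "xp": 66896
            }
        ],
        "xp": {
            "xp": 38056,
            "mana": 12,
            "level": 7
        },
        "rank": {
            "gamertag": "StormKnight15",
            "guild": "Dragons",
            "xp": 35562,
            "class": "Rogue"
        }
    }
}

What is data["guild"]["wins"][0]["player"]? 3474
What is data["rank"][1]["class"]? "Mage"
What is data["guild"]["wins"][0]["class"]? "Ranger"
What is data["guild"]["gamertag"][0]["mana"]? 39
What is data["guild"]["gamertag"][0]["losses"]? 10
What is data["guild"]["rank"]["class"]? "Rogue"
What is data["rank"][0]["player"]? 7772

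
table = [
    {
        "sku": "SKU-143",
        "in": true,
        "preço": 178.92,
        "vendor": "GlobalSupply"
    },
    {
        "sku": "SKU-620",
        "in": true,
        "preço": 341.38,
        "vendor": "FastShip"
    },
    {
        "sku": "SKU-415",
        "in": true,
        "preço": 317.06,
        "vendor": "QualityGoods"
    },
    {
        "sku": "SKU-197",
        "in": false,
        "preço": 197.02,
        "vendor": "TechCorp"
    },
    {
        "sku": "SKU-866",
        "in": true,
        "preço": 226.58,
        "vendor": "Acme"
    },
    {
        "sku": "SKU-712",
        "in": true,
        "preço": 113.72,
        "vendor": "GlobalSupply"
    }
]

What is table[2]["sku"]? "SKU-415"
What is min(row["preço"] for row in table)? 113.72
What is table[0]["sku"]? "SKU-143"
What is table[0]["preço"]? 178.92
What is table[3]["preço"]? 197.02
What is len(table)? 6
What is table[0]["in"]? True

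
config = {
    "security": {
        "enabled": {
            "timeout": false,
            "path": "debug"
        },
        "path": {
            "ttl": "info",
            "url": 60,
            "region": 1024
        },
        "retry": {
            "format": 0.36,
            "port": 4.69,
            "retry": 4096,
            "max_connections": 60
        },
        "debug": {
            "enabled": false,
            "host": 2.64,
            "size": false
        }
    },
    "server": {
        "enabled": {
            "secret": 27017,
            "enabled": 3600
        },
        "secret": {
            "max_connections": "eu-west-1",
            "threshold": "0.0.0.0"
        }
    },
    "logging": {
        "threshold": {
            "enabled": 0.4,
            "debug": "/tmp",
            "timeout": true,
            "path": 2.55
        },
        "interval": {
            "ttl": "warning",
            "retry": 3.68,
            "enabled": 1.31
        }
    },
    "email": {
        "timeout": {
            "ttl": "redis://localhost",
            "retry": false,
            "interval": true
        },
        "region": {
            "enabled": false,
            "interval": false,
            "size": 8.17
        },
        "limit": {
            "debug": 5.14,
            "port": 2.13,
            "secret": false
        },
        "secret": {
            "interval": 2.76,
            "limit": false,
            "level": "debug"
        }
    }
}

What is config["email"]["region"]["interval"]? False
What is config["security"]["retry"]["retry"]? 4096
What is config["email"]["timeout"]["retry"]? False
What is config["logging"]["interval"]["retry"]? 3.68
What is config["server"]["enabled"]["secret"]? 27017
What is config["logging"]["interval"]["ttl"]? "warning"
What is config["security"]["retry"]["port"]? 4.69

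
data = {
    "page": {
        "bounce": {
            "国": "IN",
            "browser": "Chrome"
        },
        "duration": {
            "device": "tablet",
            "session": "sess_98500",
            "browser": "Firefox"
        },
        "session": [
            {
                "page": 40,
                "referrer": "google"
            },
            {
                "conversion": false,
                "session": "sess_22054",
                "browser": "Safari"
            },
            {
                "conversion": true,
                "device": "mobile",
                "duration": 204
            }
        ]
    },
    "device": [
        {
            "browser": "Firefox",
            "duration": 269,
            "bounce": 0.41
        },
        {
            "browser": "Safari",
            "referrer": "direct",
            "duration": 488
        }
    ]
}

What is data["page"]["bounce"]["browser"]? "Chrome"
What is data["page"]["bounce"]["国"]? "IN"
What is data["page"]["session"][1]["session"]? "sess_22054"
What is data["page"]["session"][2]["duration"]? 204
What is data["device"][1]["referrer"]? "direct"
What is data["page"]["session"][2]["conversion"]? True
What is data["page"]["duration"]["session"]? "sess_98500"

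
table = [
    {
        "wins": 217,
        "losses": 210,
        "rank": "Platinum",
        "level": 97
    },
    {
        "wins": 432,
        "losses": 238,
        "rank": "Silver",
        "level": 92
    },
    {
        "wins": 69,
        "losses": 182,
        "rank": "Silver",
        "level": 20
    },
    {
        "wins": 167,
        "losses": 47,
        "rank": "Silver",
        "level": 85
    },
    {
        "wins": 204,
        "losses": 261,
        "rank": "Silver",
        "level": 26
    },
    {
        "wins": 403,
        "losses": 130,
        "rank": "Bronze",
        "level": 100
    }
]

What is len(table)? 6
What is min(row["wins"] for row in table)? 69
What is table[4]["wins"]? 204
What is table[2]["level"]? 20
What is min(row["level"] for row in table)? 20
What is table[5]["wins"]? 403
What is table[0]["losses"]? 210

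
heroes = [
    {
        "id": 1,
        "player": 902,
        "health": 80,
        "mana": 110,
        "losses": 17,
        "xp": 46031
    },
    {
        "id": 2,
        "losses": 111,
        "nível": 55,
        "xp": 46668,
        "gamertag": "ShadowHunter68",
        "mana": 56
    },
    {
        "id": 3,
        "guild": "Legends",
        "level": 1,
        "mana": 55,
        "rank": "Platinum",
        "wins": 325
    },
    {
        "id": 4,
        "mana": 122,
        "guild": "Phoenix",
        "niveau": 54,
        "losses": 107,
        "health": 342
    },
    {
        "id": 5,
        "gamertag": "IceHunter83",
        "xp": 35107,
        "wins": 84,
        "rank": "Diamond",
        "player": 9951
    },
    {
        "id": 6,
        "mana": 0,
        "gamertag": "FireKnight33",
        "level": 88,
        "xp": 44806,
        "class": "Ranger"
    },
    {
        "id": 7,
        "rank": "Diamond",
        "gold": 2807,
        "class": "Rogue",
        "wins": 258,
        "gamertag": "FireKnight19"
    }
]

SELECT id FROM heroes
[1, 2, 3, 4, 5, 6, 7]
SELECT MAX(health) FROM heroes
342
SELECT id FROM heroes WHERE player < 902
[]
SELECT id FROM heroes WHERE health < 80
[]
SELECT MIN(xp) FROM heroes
35107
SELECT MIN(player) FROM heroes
902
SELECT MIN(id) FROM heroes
1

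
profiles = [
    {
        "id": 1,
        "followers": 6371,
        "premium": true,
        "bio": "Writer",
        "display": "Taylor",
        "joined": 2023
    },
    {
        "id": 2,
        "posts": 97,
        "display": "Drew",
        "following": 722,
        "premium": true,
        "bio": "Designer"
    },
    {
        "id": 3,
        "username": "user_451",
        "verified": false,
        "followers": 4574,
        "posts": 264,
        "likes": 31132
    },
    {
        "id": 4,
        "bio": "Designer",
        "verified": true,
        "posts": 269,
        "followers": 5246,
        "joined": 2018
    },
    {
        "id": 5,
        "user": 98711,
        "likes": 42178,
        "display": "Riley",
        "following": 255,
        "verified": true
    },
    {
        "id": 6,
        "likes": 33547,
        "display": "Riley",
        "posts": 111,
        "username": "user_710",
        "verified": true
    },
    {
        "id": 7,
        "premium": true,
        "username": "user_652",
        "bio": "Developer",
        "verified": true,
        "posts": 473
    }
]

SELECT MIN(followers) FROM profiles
4574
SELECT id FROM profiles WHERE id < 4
[1, 2, 3]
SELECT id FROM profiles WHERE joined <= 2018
[4]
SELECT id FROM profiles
[1, 2, 3, 4, 5, 6, 7]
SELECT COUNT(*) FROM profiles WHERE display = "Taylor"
1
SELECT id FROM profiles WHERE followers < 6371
[3, 4]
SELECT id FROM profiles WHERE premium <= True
[1, 2, 7]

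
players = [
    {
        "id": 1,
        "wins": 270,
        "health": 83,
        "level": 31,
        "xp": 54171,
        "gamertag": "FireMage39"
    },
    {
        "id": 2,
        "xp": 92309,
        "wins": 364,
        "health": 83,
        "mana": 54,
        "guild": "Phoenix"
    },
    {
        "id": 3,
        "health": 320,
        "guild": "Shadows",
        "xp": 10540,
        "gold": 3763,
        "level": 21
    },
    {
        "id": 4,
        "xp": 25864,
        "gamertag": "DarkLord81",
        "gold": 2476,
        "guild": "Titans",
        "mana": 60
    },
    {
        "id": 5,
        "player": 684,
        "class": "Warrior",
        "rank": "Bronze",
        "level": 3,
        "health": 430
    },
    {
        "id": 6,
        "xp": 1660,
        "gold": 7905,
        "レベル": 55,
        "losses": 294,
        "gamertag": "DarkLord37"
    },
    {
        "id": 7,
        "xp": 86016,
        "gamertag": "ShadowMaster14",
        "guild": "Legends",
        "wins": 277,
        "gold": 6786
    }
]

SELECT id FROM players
[1, 2, 3, 4, 5, 6, 7]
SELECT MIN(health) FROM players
83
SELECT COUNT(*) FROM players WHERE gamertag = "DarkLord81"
1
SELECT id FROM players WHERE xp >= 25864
[1, 2, 4, 7]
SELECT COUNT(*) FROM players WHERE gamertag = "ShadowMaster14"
1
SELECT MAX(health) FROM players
430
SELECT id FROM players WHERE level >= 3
[1, 3, 5]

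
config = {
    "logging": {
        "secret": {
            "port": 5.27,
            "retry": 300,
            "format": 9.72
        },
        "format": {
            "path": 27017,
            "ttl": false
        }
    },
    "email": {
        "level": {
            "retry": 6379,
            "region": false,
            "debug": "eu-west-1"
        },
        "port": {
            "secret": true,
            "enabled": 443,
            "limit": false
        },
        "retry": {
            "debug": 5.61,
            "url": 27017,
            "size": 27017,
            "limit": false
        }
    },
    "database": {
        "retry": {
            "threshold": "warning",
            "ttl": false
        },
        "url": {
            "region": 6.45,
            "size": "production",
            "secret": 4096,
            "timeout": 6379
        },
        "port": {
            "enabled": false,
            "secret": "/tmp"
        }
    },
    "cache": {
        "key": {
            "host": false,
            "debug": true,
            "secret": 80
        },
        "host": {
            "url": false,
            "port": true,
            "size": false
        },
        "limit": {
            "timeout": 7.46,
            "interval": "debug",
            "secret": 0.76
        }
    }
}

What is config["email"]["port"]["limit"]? False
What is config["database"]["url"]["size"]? "production"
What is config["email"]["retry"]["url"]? 27017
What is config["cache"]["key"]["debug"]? True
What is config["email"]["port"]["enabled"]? 443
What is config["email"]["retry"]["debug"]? 5.61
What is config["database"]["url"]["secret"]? 4096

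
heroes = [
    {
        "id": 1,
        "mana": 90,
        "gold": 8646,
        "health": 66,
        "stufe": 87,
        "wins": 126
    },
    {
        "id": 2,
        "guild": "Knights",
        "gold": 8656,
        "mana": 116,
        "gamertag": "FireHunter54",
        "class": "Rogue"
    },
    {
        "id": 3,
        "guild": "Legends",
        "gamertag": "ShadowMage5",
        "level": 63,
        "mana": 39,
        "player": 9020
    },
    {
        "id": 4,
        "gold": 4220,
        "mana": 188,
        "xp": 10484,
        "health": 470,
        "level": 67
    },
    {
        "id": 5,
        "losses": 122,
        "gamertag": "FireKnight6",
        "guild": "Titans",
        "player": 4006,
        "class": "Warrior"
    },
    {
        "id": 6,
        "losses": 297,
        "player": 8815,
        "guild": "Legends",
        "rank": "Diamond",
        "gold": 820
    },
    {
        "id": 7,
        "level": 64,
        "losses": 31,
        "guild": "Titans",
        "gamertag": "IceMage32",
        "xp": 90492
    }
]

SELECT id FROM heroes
[1, 2, 3, 4, 5, 6, 7]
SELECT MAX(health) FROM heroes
470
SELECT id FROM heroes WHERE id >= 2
[2, 3, 4, 5, 6, 7]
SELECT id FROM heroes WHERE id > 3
[4, 5, 6, 7]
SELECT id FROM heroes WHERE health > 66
[4]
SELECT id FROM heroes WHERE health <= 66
[1]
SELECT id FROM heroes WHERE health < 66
[]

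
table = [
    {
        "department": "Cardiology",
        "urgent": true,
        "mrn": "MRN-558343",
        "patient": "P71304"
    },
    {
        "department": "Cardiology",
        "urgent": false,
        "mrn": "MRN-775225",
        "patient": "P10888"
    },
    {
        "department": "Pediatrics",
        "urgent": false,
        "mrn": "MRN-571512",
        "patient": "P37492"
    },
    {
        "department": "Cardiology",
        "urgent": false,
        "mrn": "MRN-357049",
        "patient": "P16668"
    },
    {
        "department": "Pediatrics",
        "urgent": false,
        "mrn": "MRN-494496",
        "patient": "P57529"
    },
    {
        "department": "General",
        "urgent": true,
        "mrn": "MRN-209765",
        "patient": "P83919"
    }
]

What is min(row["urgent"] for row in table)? False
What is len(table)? 6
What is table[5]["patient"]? "P83919"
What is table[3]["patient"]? "P16668"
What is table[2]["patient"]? "P37492"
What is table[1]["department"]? "Cardiology"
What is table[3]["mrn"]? "MRN-357049"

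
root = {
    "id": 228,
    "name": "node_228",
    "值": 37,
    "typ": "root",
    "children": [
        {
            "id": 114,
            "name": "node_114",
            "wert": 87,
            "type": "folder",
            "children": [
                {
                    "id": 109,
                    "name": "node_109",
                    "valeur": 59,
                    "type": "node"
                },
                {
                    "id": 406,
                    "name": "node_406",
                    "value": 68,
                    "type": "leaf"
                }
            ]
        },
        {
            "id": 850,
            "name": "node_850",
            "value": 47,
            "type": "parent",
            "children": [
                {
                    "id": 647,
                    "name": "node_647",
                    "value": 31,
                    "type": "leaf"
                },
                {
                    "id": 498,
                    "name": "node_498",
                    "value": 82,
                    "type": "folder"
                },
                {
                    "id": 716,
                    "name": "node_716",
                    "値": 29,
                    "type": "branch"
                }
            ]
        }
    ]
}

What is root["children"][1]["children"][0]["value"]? 31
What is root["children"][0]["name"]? "node_114"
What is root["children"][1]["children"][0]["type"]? "leaf"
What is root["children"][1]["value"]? 47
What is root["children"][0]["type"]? "folder"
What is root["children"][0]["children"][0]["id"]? 109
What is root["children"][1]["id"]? 850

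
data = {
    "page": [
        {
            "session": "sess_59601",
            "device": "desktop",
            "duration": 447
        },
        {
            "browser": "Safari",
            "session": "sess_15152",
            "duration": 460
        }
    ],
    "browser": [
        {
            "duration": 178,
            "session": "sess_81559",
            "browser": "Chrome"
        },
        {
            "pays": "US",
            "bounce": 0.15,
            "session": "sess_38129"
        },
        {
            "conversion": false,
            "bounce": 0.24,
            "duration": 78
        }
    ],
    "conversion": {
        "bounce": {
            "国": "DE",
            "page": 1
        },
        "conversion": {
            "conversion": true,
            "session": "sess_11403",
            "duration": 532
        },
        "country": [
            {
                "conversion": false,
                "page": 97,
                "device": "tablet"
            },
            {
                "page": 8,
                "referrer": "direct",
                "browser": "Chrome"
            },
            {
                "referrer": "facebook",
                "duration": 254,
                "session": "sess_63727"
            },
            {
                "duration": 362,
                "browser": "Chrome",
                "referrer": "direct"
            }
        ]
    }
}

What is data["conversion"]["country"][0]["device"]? "tablet"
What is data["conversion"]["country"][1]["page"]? 8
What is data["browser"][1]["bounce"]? 0.15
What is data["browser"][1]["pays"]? "US"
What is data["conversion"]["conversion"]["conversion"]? True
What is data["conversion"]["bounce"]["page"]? 1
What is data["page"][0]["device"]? "desktop"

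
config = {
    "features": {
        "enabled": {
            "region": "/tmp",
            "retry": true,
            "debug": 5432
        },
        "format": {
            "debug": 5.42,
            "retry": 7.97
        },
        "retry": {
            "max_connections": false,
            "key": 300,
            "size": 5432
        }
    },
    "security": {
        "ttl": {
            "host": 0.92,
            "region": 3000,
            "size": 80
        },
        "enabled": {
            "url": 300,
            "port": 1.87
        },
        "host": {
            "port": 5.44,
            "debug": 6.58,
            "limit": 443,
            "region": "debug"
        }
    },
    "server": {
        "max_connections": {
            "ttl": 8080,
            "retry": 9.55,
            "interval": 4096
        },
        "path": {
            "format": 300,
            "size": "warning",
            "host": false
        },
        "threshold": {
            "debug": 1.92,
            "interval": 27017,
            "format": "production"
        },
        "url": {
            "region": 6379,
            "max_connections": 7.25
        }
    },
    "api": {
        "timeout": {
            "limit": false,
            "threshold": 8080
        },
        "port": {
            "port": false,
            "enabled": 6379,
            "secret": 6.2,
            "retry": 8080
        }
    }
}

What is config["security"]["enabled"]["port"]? 1.87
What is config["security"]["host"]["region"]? "debug"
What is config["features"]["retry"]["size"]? 5432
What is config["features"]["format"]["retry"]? 7.97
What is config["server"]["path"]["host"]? False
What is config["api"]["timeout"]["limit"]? False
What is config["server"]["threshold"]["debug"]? 1.92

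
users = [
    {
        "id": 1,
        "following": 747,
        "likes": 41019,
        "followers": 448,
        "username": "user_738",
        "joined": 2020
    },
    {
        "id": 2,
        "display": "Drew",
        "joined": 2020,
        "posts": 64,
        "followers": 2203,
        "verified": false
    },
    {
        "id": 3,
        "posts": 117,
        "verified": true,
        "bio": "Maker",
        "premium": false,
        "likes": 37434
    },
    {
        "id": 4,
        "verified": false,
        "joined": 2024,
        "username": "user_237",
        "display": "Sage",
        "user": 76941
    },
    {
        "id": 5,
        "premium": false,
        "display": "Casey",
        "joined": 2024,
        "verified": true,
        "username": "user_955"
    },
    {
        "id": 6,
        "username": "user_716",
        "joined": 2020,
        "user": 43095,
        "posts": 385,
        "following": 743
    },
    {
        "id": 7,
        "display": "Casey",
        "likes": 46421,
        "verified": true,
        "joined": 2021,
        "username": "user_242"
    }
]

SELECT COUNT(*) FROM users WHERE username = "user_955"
1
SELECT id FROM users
[1, 2, 3, 4, 5, 6, 7]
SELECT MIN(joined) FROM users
2020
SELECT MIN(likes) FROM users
37434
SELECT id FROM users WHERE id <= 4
[1, 2, 3, 4]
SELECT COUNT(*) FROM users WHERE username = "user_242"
1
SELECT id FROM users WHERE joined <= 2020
[1, 2, 6]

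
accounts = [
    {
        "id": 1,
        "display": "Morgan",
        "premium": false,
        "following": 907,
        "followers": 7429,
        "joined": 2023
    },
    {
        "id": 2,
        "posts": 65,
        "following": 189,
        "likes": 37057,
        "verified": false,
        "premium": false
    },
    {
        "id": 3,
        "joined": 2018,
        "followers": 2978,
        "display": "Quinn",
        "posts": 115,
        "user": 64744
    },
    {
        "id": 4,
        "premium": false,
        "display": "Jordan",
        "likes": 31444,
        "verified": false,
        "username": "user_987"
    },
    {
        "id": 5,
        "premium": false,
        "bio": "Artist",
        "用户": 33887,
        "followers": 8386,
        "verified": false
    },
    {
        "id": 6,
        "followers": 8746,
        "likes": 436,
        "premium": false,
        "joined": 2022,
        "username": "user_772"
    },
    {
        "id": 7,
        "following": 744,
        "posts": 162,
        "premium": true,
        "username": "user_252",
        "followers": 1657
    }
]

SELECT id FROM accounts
[1, 2, 3, 4, 5, 6, 7]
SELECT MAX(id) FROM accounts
7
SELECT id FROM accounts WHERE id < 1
[]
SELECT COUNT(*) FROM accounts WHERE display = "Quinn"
1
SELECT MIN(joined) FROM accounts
2018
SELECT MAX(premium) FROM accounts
True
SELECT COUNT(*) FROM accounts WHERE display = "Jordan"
1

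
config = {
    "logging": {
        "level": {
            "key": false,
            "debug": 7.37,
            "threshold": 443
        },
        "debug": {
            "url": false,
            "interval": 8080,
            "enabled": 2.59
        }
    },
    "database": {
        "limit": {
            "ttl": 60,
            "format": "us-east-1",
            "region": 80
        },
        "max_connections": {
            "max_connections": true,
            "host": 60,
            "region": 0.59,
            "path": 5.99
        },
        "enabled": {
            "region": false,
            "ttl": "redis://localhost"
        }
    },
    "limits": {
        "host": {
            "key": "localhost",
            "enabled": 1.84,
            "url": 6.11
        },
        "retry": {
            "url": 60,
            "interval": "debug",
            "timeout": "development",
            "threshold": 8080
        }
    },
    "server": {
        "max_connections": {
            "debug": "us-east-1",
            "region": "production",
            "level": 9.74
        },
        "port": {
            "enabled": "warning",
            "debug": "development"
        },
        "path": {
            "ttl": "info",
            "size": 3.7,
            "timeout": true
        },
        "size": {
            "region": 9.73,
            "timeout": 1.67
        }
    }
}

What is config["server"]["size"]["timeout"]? 1.67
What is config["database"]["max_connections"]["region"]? 0.59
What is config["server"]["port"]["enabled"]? "warning"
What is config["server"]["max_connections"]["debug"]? "us-east-1"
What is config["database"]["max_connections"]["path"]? 5.99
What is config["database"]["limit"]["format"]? "us-east-1"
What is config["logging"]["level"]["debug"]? 7.37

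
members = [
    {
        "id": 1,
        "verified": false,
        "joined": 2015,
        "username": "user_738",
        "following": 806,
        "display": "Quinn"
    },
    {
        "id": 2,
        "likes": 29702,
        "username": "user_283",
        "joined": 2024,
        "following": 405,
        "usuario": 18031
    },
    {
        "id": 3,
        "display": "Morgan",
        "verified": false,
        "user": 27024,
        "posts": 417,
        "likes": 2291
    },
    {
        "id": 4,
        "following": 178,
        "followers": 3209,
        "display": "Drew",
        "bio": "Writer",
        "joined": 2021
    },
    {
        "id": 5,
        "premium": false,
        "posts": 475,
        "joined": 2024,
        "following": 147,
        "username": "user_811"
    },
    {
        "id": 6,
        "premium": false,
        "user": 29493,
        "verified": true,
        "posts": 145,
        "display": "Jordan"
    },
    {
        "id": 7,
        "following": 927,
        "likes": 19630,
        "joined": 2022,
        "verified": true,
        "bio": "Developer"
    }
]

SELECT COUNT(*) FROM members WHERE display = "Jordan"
1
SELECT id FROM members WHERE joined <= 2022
[1, 4, 7]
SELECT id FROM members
[1, 2, 3, 4, 5, 6, 7]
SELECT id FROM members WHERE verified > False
[6, 7]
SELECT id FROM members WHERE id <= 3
[1, 2, 3]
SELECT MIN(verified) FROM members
False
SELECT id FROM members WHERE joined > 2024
[]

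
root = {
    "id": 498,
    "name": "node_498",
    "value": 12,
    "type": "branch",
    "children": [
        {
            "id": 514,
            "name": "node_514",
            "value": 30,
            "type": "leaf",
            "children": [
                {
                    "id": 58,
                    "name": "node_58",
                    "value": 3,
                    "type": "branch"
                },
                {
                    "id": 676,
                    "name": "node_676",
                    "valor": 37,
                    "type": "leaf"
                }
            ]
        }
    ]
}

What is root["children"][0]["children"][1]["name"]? "node_676"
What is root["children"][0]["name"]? "node_514"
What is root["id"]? 498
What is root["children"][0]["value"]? 30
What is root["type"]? "branch"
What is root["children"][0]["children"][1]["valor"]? 37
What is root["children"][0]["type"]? "leaf"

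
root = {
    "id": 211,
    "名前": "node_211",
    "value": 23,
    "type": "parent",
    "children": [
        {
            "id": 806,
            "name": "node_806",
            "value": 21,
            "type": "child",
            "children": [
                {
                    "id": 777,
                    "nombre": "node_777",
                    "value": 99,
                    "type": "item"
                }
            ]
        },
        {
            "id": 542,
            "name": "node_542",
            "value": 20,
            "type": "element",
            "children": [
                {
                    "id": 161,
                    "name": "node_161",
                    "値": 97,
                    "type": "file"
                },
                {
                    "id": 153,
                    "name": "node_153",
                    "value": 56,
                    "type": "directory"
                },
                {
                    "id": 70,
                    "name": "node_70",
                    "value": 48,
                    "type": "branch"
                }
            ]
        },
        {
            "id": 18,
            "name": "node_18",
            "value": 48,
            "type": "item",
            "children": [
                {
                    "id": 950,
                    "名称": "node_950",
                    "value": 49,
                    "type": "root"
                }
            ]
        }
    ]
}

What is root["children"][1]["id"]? 542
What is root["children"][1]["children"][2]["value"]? 48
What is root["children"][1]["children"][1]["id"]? 153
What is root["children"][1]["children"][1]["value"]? 56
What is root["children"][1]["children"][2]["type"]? "branch"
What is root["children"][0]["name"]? "node_806"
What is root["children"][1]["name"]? "node_542"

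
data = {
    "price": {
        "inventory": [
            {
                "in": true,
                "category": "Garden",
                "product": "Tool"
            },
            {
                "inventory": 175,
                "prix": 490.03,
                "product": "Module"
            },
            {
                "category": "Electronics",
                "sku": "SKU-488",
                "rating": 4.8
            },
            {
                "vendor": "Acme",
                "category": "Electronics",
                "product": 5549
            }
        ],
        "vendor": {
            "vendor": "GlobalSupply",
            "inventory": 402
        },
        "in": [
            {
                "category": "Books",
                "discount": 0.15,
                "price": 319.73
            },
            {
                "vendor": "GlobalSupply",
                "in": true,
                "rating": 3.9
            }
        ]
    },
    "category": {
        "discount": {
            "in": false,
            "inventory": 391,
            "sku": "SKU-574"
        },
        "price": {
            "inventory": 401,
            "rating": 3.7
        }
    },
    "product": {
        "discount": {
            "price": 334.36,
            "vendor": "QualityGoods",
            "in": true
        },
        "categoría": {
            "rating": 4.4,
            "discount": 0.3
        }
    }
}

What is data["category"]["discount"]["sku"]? "SKU-574"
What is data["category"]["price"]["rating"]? 3.7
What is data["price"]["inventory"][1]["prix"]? 490.03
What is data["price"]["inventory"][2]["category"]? "Electronics"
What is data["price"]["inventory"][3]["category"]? "Electronics"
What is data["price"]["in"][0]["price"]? 319.73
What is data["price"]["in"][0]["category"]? "Books"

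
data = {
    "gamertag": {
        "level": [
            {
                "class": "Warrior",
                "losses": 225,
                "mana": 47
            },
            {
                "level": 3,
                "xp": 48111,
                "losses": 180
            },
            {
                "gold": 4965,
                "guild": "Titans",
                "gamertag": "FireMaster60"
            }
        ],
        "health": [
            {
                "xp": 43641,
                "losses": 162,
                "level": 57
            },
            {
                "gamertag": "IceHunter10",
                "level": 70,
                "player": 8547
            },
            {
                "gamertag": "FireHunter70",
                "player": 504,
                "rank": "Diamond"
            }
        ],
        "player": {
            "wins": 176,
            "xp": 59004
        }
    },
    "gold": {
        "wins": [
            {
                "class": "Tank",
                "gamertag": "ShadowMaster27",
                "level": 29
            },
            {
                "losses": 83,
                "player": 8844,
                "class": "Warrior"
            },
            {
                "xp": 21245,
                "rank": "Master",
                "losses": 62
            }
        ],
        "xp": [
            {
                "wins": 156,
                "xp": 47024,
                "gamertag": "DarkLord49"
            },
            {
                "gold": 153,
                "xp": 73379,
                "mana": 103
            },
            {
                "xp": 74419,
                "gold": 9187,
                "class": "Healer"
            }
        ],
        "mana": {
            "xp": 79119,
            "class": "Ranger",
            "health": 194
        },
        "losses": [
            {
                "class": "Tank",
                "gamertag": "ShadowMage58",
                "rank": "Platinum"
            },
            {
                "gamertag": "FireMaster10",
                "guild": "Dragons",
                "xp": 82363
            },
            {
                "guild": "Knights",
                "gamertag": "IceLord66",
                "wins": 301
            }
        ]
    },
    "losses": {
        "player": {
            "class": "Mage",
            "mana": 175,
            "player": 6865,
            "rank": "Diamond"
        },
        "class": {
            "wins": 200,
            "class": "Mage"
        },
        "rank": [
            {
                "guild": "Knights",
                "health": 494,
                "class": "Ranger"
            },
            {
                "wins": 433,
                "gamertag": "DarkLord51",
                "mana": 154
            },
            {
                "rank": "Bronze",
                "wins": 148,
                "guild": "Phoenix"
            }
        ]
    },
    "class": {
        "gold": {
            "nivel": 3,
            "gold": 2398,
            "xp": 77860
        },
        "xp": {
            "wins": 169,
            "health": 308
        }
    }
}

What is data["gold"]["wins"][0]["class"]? "Tank"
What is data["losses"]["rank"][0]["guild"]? "Knights"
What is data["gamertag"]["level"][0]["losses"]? 225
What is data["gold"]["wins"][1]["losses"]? 83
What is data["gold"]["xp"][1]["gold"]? 153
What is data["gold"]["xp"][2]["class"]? "Healer"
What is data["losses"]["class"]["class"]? "Mage"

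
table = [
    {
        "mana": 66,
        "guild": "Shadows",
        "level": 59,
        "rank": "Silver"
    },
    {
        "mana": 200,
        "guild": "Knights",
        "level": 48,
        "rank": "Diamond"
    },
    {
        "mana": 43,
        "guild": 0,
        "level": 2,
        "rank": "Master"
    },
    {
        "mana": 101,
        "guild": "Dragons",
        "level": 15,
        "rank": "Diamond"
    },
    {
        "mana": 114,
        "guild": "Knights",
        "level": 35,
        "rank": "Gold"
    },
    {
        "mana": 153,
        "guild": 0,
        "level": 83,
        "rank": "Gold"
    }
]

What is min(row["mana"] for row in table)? 43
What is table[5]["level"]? 83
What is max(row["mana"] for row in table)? 200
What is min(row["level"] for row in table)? 2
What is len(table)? 6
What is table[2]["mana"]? 43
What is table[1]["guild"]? "Knights"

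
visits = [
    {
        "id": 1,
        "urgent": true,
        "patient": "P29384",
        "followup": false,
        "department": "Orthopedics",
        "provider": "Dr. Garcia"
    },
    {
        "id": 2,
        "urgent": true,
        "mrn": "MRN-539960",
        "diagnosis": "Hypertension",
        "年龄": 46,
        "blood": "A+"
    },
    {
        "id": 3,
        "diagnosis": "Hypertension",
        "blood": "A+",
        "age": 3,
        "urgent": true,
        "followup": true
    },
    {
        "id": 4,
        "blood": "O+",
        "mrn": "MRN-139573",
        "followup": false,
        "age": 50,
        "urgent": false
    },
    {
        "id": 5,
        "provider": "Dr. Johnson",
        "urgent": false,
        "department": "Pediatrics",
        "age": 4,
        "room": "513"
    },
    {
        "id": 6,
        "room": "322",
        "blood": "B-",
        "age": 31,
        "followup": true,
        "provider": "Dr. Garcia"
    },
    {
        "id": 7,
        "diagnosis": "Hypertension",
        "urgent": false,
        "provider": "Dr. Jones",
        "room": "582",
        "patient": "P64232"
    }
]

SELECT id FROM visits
[1, 2, 3, 4, 5, 6, 7]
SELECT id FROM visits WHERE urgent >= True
[1, 2, 3]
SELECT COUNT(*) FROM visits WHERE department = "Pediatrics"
1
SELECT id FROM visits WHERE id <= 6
[1, 2, 3, 4, 5, 6]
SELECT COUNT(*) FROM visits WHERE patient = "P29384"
1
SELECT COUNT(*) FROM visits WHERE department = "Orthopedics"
1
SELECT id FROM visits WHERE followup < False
[]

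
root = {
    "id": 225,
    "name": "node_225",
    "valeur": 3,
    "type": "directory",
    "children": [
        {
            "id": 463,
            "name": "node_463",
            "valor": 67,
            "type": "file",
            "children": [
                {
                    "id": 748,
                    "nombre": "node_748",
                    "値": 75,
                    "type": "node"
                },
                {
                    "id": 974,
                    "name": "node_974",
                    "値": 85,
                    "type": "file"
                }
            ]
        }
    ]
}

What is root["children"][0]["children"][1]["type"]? "file"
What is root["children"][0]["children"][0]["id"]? 748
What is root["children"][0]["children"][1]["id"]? 974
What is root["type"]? "directory"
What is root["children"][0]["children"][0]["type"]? "node"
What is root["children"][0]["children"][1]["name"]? "node_974"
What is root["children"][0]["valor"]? 67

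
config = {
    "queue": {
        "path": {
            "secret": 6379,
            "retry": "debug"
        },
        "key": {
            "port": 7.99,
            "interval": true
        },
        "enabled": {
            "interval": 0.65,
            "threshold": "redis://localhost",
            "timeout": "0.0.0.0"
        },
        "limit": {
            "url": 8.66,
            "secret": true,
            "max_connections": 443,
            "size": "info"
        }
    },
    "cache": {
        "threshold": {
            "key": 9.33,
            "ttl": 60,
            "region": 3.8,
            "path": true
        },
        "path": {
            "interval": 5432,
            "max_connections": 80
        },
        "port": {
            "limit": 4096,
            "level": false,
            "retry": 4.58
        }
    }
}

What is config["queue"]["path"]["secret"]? 6379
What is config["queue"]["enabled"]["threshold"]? "redis://localhost"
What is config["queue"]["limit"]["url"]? 8.66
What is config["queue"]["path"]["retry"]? "debug"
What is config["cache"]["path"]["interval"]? 5432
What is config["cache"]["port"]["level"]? False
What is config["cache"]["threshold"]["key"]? 9.33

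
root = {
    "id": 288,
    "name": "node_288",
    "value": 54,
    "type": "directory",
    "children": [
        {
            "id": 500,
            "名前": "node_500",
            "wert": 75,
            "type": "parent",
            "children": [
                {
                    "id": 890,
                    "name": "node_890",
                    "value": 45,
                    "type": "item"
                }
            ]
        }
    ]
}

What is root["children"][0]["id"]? 500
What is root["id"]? 288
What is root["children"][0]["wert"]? 75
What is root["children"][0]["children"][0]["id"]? 890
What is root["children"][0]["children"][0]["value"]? 45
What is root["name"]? "node_288"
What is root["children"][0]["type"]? "parent"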